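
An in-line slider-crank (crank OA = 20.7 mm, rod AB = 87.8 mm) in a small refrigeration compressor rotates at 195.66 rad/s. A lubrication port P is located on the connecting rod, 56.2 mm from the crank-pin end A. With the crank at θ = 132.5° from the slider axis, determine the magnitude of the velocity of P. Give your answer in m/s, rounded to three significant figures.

ω = 195.7 rad/s.  Crank-pin speed |V_A| = rω = 4.0502 m/s, perpendicular to OA.
Rod angle: sinφ = −(r/L) sinθ ⇒ φ = -10.010°; ω_rod = −rω cosθ/√(L²−r²sin²θ) = +31.646 rad/s.
V_P = V_A + ω_rod × AP, with AP = 0.0562 m along the rod.
Components: V_Px = −rω sinθ − a·ω_rod·sinφ = -2.6769 m/s;  V_Py = rω cosθ + a·ω_rod·cosφ = -0.9848 m/s.
|V_P| = √(V_Px² + V_Py²) = 2.8523 m/s.

2.85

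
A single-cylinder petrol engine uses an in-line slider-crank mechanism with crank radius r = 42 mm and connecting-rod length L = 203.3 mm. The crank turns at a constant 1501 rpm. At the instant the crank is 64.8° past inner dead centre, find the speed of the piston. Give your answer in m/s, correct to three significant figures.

6.51

ω = 2π·1501/60 = 157.2 rad/s
For an in-line slider-crank, x = r cosθ + √(L² − r² sin²θ), so v = −rω sinθ·[1 + r cosθ/√(L² − r² sin²θ)].
With r = 0.042 m, L = 0.2033 m, θ = 64.8°: √(L² − r² sin²θ) = 0.19972 m.
v = −0.042·157.2·0.90483·[1 + 0.042·0.42578/0.19972] = -6.5083 m/s.
|v| = 6.5083 m/s.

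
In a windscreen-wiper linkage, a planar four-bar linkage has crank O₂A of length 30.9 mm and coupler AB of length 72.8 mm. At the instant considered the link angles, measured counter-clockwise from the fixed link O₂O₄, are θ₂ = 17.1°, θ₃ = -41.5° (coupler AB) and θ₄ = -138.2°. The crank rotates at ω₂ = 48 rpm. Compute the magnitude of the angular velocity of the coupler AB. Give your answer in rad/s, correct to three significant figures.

0.898

ω₂ = 5.027 rad/s (from 48 rpm).
Differentiating the loop-closure r₂e^{iθ₂}+r₃e^{iθ₃}=r₁+r₄e^{iθ₄} gives r₂ω₂e^{iθ₂}+r₃ω₃e^{iθ₃}=r₄ω₄e^{iθ₄}.
Eliminating the other unknown: ω₃ = r₂ω₂ sin(θ₄−θ₂) / [r₃ sin(θ₃−θ₄)].
Numerator sine = -0.41787; denominator sine = +0.99317.
Result = 0.0309·5.027·(-0.41787) / (0.0728·(+0.99317)) = -0.89766 rad/s; magnitude 0.89766 rad/s.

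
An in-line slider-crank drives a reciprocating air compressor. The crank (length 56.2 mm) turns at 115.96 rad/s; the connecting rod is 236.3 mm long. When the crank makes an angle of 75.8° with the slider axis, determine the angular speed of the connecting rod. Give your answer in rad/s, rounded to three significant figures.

ω = 116 rad/s
The rod makes angle φ with the slider axis where L sinφ = r sinθ; differentiating, L cosφ·φ̇ = r ω cosθ.
L cosφ = √(L² − r² sin²θ) = 0.22993 m.
|ω_rod| = r ω |cosθ| / √(L² − r² sin²θ) = 0.0562·116·0.24531/0.22993 = 6.9527 rad/s.

6.95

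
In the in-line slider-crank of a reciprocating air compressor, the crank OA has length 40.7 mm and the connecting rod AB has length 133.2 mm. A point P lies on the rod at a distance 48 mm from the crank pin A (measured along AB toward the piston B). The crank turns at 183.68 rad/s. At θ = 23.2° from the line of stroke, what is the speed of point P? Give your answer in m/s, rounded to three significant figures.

ω = 183.7 rad/s.  Crank-pin speed |V_A| = rω = 7.4758 m/s, perpendicular to OA.
Rod angle: sinφ = −(r/L) sinθ ⇒ φ = -6.914°; ω_rod = −rω cosθ/√(L²−r²sin²θ) = -51.964 rad/s.
V_P = V_A + ω_rod × AP, with AP = 0.048 m along the rod.
Components: V_Px = −rω sinθ − a·ω_rod·sinφ = -3.2453 m/s;  V_Py = rω cosθ + a·ω_rod·cosφ = +4.3951 m/s.
|V_P| = √(V_Px² + V_Py²) = 5.4634 m/s.

5.46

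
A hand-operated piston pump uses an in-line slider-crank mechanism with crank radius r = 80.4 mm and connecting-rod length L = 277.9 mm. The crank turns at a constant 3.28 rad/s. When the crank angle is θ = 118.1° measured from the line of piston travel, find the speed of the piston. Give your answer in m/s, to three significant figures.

0.200

ω = 3.28 rad/s
For an in-line slider-crank, x = r cosθ + √(L² − r² sin²θ), so v = −rω sinθ·[1 + r cosθ/√(L² − r² sin²θ)].
With r = 0.0804 m, L = 0.2779 m, θ = 118.1°: √(L² − r² sin²θ) = 0.2687 m.
v = −0.0804·3.28·0.88213·[1 + 0.0804·-0.47101/0.2687] = -0.19984 m/s.
|v| = 0.19984 m/s.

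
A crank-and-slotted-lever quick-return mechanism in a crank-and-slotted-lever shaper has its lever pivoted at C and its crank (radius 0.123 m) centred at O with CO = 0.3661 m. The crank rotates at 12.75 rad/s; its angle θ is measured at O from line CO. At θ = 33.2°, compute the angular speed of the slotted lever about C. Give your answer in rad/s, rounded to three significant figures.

ω = 12.75 rad/s
Crank pin A relative to C: A = (d + r cosθ, r sinθ); lever angle φ = atan2(r sinθ, d + r cosθ).
Differentiating tanφ: φ̇ = rω(d cosθ + r)/(d² + r² + 2dr cosθ).
d² + r² + 2dr cosθ = |CA|² = 0.224518 m²;  d cosθ + r = +0.42934 m.
|ω_lever| = |0.123·12.75·+0.42934| / 0.224518 = 2.9989 rad/s.

3.00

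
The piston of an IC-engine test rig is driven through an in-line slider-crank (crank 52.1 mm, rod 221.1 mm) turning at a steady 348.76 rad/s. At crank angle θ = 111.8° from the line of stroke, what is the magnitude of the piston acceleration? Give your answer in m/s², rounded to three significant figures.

ω = 348.8 rad/s
x(θ) = r cosθ + √(L² − r² sin²θ); with ω constant, a = ω²·d²x/dθ².
d²x/dθ² = −r cosθ − r²(cos2θ)/√u − r⁴ sin²2θ/(4u^{3/2}),  u = L² − r² sin²θ = 0.0465452 m².
Substituting r = 0.0521 m, L = 0.2211 m, θ = 111.8°: d²x/dθ² = +0.028372 m.
a = ω²·d²x/dθ² = (348.8)²·(+0.028372) = +3451 m/s²;  |a| = 3451 m/s².

3450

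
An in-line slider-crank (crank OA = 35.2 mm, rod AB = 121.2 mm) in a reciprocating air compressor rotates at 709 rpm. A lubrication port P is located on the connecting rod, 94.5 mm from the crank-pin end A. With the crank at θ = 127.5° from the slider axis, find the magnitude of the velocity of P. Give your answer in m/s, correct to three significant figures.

1.81

ω = 74.25 rad/s.  Crank-pin speed |V_A| = rω = 2.6135 m/s, perpendicular to OA.
Rod angle: sinφ = −(r/L) sinθ ⇒ φ = -13.321°; ω_rod = −rω cosθ/√(L²−r²sin²θ) = +13.49 rad/s.
V_P = V_A + ω_rod × AP, with AP = 0.0945 m along the rod.
Components: V_Px = −rω sinθ − a·ω_rod·sinφ = -1.7797 m/s;  V_Py = rω cosθ + a·ω_rod·cosφ = -0.35049 m/s.
|V_P| = √(V_Px² + V_Py²) = 1.8139 m/s.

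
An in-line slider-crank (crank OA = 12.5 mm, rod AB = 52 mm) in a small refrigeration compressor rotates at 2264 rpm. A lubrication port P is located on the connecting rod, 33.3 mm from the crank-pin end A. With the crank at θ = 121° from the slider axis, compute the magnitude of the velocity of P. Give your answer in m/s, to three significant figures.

2.40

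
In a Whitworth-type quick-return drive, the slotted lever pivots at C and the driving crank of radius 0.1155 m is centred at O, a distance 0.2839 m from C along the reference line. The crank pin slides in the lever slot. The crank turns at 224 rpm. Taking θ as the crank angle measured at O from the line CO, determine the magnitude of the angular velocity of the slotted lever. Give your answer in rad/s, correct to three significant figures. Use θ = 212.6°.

ω = 23.46 rad/s (from 224 rpm).
Crank pin A relative to C: A = (d + r cosθ, r sinθ); lever angle φ = atan2(r sinθ, d + r cosθ).
Differentiating tanφ: φ̇ = rω(d cosθ + r)/(d² + r² + 2dr cosθ).
d² + r² + 2dr cosθ = |CA|² = 0.0386907 m²;  d cosθ + r = -0.12367 m.
|ω_lever| = |0.1155·23.46·-0.12367| / 0.0386907 = 8.6601 rad/s.

8.66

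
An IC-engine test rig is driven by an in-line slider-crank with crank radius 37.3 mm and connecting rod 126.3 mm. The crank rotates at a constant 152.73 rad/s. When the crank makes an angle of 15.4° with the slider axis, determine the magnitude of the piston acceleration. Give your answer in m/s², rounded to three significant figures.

ω = 152.7 rad/s
x(θ) = r cosθ + √(L² − r² sin²θ); with ω constant, a = ω²·d²x/dθ².
d²x/dθ² = −r cosθ − r²(cos2θ)/√u − r⁴ sin²2θ/(4u^{3/2}),  u = L² − r² sin²θ = 0.0158536 m².
Substituting r = 0.0373 m, L = 0.1263 m, θ = 15.4°: d²x/dθ² = -0.045516 m.
a = ω²·d²x/dθ² = (152.7)²·(-0.045516) = -1061.7 m/s²;  |a| = 1061.7 m/s².

1060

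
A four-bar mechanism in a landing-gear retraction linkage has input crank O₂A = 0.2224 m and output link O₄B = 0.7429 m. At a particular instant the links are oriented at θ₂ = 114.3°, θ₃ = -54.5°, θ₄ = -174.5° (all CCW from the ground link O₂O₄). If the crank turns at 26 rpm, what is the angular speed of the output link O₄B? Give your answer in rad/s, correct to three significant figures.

ω₂ = 2.723 rad/s (from 26 rpm).
Differentiating the loop-closure r₂e^{iθ₂}+r₃e^{iθ₃}=r₁+r₄e^{iθ₄} gives r₂ω₂e^{iθ₂}+r₃ω₃e^{iθ₃}=r₄ω₄e^{iθ₄}.
Eliminating the other unknown: ω₄ = r₂ω₂ sin(θ₂−θ₃) / [r₄ sin(θ₄−θ₃)].
Numerator sine = +0.19423; denominator sine = -0.86603.
Result = 0.2224·2.723·(+0.19423) / (0.7429·(-0.86603)) = -0.18281 rad/s; magnitude 0.18281 rad/s.

0.183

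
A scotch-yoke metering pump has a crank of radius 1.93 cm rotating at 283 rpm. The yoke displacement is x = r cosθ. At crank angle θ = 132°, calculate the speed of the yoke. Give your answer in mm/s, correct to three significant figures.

ω = 29.64 rad/s (from 283 rpm).
x = r cosθ ⇒ ẋ = −rω sinθ.
|v| = rω|sinθ| = 0.0193·29.64·|sin 132°| = 0.42506 m/s = 425.06 mm/s.

425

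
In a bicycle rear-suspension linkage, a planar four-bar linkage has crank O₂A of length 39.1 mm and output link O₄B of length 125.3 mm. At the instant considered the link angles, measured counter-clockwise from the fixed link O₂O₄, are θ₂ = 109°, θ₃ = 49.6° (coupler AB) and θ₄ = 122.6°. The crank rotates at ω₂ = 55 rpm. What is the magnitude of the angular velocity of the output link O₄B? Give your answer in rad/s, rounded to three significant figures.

ω₂ = 5.76 rad/s (from 55 rpm).
Differentiating the loop-closure r₂e^{iθ₂}+r₃e^{iθ₃}=r₁+r₄e^{iθ₄} gives r₂ω₂e^{iθ₂}+r₃ω₃e^{iθ₃}=r₄ω₄e^{iθ₄}.
Eliminating the other unknown: ω₄ = r₂ω₂ sin(θ₂−θ₃) / [r₄ sin(θ₄−θ₃)].
Numerator sine = +0.86074; denominator sine = +0.95630.
Result = 0.0391·5.76·(+0.86074) / (0.1253·(+0.95630)) = +1.6177 rad/s; magnitude 1.6177 rad/s.

1.62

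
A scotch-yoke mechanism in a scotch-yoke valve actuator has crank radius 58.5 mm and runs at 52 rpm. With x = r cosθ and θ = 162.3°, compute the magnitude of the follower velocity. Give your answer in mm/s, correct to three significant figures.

ω = 5.445 rad/s (from 52 rpm).
x = r cosθ ⇒ ẋ = −rω sinθ.
|v| = rω|sinθ| = 0.0585·5.445·|sin 162.3°| = 0.096852 m/s = 96.852 mm/s.

96.9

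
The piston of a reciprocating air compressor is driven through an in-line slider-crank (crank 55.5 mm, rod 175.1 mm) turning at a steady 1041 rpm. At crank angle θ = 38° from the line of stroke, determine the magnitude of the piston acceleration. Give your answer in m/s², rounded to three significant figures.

577

ω = 2π·1041/60 = 109 rad/s
x(θ) = r cosθ + √(L² − r² sin²θ); with ω constant, a = ω²·d²x/dθ².
d²x/dθ² = −r cosθ − r²(cos2θ)/√u − r⁴ sin²2θ/(4u^{3/2}),  u = L² − r² sin²θ = 0.0294925 m².
Substituting r = 0.0555 m, L = 0.1751 m, θ = 38°: d²x/dθ² = -0.048515 m.
a = ω²·d²x/dθ² = (109)²·(-0.048515) = -576.54 m/s²;  |a| = 576.54 m/s².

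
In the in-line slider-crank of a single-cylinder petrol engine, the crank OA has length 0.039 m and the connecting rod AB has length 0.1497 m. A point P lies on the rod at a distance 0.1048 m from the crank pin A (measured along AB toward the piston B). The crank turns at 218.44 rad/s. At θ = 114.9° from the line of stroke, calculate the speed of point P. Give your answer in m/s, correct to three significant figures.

7.20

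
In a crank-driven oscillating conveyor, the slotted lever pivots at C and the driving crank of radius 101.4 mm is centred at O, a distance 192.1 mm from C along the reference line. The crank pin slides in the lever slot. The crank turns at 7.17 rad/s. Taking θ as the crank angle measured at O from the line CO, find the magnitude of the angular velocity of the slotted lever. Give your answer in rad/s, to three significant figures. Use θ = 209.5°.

ω = 7.17 rad/s
Crank pin A relative to C: A = (d + r cosθ, r sinθ); lever angle φ = atan2(r sinθ, d + r cosθ).
Differentiating tanφ: φ̇ = rω(d cosθ + r)/(d² + r² + 2dr cosθ).
d² + r² + 2dr cosθ = |CA|² = 0.0132772 m²;  d cosθ + r = -0.065795 m.
|ω_lever| = |0.1014·7.17·-0.065795| / 0.0132772 = 3.6029 rad/s.

3.60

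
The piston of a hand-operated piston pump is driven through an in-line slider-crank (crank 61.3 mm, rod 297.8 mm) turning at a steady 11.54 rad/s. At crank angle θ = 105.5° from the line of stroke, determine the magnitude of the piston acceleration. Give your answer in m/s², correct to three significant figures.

ω = 11.54 rad/s
x(θ) = r cosθ + √(L² − r² sin²θ); with ω constant, a = ω²·d²x/dθ².
d²x/dθ² = −r cosθ − r²(cos2θ)/√u − r⁴ sin²2θ/(4u^{3/2}),  u = L² − r² sin²θ = 0.0851955 m².
Substituting r = 0.0613 m, L = 0.2978 m, θ = 105.5°: d²x/dθ² = +0.027379 m.
a = ω²·d²x/dθ² = (11.54)²·(+0.027379) = +3.6461 m/s²;  |a| = 3.6461 m/s².

3.65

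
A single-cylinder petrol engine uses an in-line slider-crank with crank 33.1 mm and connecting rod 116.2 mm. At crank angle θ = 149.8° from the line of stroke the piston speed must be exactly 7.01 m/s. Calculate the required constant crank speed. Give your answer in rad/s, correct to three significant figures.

For an in-line slider-crank, |v_piston| = rω|sinθ|·[1 + r cosθ/√(L² − r² sin²θ)].
With r = 0.0331 m, L = 0.1162 m, θ = 149.8°: the bracketed kinematic factor |dx/dθ| = 0.012508 m.
ω = v/|dx/dθ| = 7.01/0.012508 = 560.44 rad/s.

560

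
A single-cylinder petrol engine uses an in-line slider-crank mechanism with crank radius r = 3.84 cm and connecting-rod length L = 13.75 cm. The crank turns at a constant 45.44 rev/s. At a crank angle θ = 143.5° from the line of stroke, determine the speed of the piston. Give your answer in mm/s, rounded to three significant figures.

ω = 2π·45.4 = 285.5 rad/s
For an in-line slider-crank, x = r cosθ + √(L² − r² sin²θ), so v = −rω sinθ·[1 + r cosθ/√(L² − r² sin²θ)].
With r = 0.0384 m, L = 0.1375 m, θ = 143.5°: √(L² − r² sin²θ) = 0.13559 m.
v = −0.0384·285.5·0.59482·[1 + 0.0384·-0.80386/0.13559] = -5.0367 m/s.
|v| = 5.0367 m/s = 5036.7 mm/s.

5040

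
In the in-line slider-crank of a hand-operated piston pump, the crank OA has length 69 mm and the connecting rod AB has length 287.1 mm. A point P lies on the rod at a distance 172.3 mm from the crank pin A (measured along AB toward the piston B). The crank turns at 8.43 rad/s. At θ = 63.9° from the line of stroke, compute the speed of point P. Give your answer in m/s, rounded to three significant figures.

0.566

ω = 8.43 rad/s.  Crank-pin speed |V_A| = rω = 0.58167 m/s, perpendicular to OA.
Rod angle: sinφ = −(r/L) sinθ ⇒ φ = -12.464°; ω_rod = −rω cosθ/√(L²−r²sin²θ) = -0.91284 rad/s.
V_P = V_A + ω_rod × AP, with AP = 0.1723 m along the rod.
Components: V_Px = −rω sinθ − a·ω_rod·sinφ = -0.5563 m/s;  V_Py = rω cosθ + a·ω_rod·cosφ = +0.10232 m/s.
|V_P| = √(V_Px² + V_Py²) = 0.56563 m/s.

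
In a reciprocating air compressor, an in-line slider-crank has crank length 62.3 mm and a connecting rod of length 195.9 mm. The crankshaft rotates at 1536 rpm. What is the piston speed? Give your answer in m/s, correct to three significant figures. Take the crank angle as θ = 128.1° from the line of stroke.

ω = 2π·1536/60 = 160.8 rad/s
For an in-line slider-crank, x = r cosθ + √(L² − r² sin²θ), so v = −rω sinθ·[1 + r cosθ/√(L² − r² sin²θ)].
With r = 0.0623 m, L = 0.1959 m, θ = 128.1°: √(L² − r² sin²θ) = 0.18967 m.
v = −0.0623·160.8·0.78694·[1 + 0.0623·-0.61704/0.18967] = -6.2875 m/s.
|v| = 6.2875 m/s.

6.29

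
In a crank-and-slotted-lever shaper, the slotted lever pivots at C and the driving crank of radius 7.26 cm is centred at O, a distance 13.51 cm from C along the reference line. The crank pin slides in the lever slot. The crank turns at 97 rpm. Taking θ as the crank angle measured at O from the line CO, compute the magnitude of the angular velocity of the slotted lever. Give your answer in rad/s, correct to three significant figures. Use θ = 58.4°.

3.13

ω = 10.16 rad/s (from 97 rpm).
Crank pin A relative to C: A = (d + r cosθ, r sinθ); lever angle φ = atan2(r sinθ, d + r cosθ).
Differentiating tanφ: φ̇ = rω(d cosθ + r)/(d² + r² + 2dr cosθ).
d² + r² + 2dr cosθ = |CA|² = 0.0338016 m²;  d cosθ + r = +0.14339 m.
|ω_lever| = |0.0726·10.16·+0.14339| / 0.0338016 = 3.1284 rad/s.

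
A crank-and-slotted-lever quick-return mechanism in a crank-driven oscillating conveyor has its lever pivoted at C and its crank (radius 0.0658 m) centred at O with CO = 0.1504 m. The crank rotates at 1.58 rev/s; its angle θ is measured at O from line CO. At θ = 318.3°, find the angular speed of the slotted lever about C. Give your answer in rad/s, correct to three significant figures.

2.79

ω = 9.927 rad/s (from 1.58 rev/s).
Crank pin A relative to C: A = (d + r cosθ, r sinθ); lever angle φ = atan2(r sinθ, d + r cosθ).
Differentiating tanφ: φ̇ = rω(d cosθ + r)/(d² + r² + 2dr cosθ).
d² + r² + 2dr cosθ = |CA|² = 0.0417277 m²;  d cosθ + r = +0.17809 m.
|ω_lever| = |0.0658·9.927·+0.17809| / 0.0417277 = 2.788 rad/s.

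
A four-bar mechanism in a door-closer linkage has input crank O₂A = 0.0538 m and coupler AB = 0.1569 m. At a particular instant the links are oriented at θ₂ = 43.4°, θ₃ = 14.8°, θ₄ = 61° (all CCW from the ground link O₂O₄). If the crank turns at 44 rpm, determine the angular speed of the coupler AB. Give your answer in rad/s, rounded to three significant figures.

0.662

ω₂ = 4.608 rad/s (from 44 rpm).
Differentiating the loop-closure r₂e^{iθ₂}+r₃e^{iθ₃}=r₁+r₄e^{iθ₄} gives r₂ω₂e^{iθ₂}+r₃ω₃e^{iθ₃}=r₄ω₄e^{iθ₄}.
Eliminating the other unknown: ω₃ = r₂ω₂ sin(θ₄−θ₂) / [r₃ sin(θ₃−θ₄)].
Numerator sine = +0.30237; denominator sine = -0.72176.
Result = 0.0538·4.608·(+0.30237) / (0.1569·(-0.72176)) = -0.66189 rad/s; magnitude 0.66189 rad/s.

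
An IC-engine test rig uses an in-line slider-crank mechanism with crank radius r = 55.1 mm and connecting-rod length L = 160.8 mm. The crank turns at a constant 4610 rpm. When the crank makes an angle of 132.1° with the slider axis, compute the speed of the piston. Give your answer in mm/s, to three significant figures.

15000

ω = 2π·4610/60 = 482.8 rad/s
For an in-line slider-crank, x = r cosθ + √(L² − r² sin²θ), so v = −rω sinθ·[1 + r cosθ/√(L² − r² sin²θ)].
With r = 0.0551 m, L = 0.1608 m, θ = 132.1°: √(L² − r² sin²θ) = 0.15552 m.
v = −0.0551·482.8·0.74198·[1 + 0.0551·-0.67043/0.15552] = -15.048 m/s.
|v| = 15.048 m/s = 15048 mm/s.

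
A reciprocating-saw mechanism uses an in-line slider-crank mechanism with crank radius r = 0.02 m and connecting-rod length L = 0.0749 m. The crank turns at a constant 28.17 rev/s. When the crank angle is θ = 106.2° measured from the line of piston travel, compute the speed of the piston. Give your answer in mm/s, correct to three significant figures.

3140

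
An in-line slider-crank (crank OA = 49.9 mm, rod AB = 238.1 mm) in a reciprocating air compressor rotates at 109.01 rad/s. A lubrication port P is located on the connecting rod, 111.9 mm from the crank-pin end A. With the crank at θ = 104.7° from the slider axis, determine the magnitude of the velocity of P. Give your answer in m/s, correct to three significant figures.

5.18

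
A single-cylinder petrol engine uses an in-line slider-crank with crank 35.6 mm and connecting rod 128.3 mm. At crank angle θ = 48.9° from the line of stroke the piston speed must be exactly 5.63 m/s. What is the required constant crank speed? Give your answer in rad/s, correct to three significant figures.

For an in-line slider-crank, |v_piston| = rω|sinθ|·[1 + r cosθ/√(L² − r² sin²θ)].
With r = 0.0356 m, L = 0.1283 m, θ = 48.9°: the bracketed kinematic factor |dx/dθ| = 0.031831 m.
ω = v/|dx/dθ| = 5.63/0.031831 = 176.87 rad/s.

177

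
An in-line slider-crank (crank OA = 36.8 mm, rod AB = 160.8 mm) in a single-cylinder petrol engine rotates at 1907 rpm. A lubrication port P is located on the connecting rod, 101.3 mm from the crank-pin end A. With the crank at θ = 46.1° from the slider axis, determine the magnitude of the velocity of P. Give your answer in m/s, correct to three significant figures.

ω = 199.7 rad/s.  Crank-pin speed |V_A| = rω = 7.349 m/s, perpendicular to OA.
Rod angle: sinφ = −(r/L) sinθ ⇒ φ = -9.492°; ω_rod = −rω cosθ/√(L²−r²sin²θ) = -32.13 rad/s.
V_P = V_A + ω_rod × AP, with AP = 0.1013 m along the rod.
Components: V_Px = −rω sinθ − a·ω_rod·sinφ = -5.832 m/s;  V_Py = rω cosθ + a·ω_rod·cosφ = +1.8856 m/s.
|V_P| = √(V_Px² + V_Py²) = 6.1293 m/s.

6.13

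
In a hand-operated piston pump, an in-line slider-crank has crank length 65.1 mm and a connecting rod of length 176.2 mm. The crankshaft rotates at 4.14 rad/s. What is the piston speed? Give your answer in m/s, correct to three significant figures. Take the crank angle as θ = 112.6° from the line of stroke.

0.211

ω = 4.14 rad/s
For an in-line slider-crank, x = r cosθ + √(L² − r² sin²θ), so v = −rω sinθ·[1 + r cosθ/√(L² − r² sin²θ)].
With r = 0.0651 m, L = 0.1762 m, θ = 112.6°: √(L² − r² sin²θ) = 0.16563 m.
v = −0.0651·4.14·0.92321·[1 + 0.0651·-0.38430/0.16563] = -0.21124 m/s.
|v| = 0.21124 m/s.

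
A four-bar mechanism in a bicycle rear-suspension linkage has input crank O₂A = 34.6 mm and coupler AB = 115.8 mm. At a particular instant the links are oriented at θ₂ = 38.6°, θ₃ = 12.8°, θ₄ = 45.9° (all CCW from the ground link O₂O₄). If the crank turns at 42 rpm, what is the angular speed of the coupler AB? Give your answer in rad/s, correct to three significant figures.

0.306

ω₂ = 4.398 rad/s (from 42 rpm).
Differentiating the loop-closure r₂e^{iθ₂}+r₃e^{iθ₃}=r₁+r₄e^{iθ₄} gives r₂ω₂e^{iθ₂}+r₃ω₃e^{iθ₃}=r₄ω₄e^{iθ₄}.
Eliminating the other unknown: ω₃ = r₂ω₂ sin(θ₄−θ₂) / [r₃ sin(θ₃−θ₄)].
Numerator sine = +0.12706; denominator sine = -0.54610.
Result = 0.0346·4.398·(+0.12706) / (0.1158·(-0.54610)) = -0.30577 rad/s; magnitude 0.30577 rad/s.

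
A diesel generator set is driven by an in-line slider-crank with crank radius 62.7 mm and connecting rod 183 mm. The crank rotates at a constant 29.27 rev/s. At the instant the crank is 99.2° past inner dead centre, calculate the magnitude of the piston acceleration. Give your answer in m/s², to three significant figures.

ω = 2π·29.3 = 183.9 rad/s
x(θ) = r cosθ + √(L² − r² sin²θ); with ω constant, a = ω²·d²x/dθ².
d²x/dθ² = −r cosθ − r²(cos2θ)/√u − r⁴ sin²2θ/(4u^{3/2}),  u = L² − r² sin²θ = 0.0296582 m².
Substituting r = 0.0627 m, L = 0.183 m, θ = 99.2°: d²x/dθ² = +0.03161 m.
a = ω²·d²x/dθ² = (183.9)²·(+0.03161) = +1069.1 m/s²;  |a| = 1069.1 m/s².

1070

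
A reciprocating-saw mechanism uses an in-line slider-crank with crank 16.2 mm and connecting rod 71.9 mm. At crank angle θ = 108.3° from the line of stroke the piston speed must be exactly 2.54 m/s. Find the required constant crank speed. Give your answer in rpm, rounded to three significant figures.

1700

For an in-line slider-crank, |v_piston| = rω|sinθ|·[1 + r cosθ/√(L² − r² sin²θ)].
With r = 0.0162 m, L = 0.0719 m, θ = 108.3°: the bracketed kinematic factor |dx/dθ| = 0.014267 m.
ω = v/|dx/dθ| = 2.54/0.014267 = 178.04 rad/s.
N = 60ω/(2π) = 1700.1 rpm.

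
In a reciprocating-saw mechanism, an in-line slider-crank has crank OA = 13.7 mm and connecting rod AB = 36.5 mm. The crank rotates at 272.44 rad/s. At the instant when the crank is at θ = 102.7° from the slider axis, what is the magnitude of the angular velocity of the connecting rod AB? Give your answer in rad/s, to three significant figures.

24.2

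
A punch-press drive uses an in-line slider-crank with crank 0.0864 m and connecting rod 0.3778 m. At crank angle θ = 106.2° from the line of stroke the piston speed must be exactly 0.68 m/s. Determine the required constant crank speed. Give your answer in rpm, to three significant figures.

For an in-line slider-crank, |v_piston| = rω|sinθ|·[1 + r cosθ/√(L² − r² sin²θ)].
With r = 0.0864 m, L = 0.3778 m, θ = 106.2°: the bracketed kinematic factor |dx/dθ| = 0.077543 m.
ω = v/|dx/dθ| = 0.68/0.077543 = 8.7693 rad/s.
N = 60ω/(2π) = 83.741 rpm.

83.7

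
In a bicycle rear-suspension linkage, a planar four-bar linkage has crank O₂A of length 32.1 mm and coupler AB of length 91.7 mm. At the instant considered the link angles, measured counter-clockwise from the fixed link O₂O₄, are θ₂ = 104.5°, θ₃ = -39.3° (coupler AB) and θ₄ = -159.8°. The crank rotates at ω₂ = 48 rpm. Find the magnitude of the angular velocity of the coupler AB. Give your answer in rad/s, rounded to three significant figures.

ω₂ = 5.027 rad/s (from 48 rpm).
Differentiating the loop-closure r₂e^{iθ₂}+r₃e^{iθ₃}=r₁+r₄e^{iθ₄} gives r₂ω₂e^{iθ₂}+r₃ω₃e^{iθ₃}=r₄ω₄e^{iθ₄}.
Eliminating the other unknown: ω₃ = r₂ω₂ sin(θ₄−θ₂) / [r₃ sin(θ₃−θ₄)].
Numerator sine = +0.99506; denominator sine = +0.86163.
Result = 0.0321·5.027·(+0.99506) / (0.0917·(+0.86163)) = +2.032 rad/s; magnitude 2.032 rad/s.

2.03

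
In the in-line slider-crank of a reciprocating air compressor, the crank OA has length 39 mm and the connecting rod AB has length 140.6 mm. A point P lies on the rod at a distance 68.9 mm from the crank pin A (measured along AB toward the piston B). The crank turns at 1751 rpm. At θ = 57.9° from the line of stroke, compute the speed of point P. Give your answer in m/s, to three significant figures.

6.79

ω = 183.4 rad/s.  Crank-pin speed |V_A| = rω = 7.1512 m/s, perpendicular to OA.
Rod angle: sinφ = −(r/L) sinθ ⇒ φ = -13.590°; ω_rod = −rω cosθ/√(L²−r²sin²θ) = -27.807 rad/s.
V_P = V_A + ω_rod × AP, with AP = 0.0689 m along the rod.
Components: V_Px = −rω sinθ − a·ω_rod·sinφ = -6.5081 m/s;  V_Py = rω cosθ + a·ω_rod·cosφ = +1.9379 m/s.
|V_P| = √(V_Px² + V_Py²) = 6.7905 m/s.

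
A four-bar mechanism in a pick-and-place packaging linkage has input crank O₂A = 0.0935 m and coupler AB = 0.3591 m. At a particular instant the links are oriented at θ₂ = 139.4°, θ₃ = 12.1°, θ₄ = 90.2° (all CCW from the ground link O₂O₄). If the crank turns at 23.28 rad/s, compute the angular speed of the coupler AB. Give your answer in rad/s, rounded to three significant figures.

ω₂ = 23.28 rad/s
Differentiating the loop-closure r₂e^{iθ₂}+r₃e^{iθ₃}=r₁+r₄e^{iθ₄} gives r₂ω₂e^{iθ₂}+r₃ω₃e^{iθ₃}=r₄ω₄e^{iθ₄}.
Eliminating the other unknown: ω₃ = r₂ω₂ sin(θ₄−θ₂) / [r₃ sin(θ₃−θ₄)].
Numerator sine = -0.75700; denominator sine = -0.97851.
Result = 0.0935·23.28·(-0.75700) / (0.3591·(-0.97851)) = +4.6893 rad/s; magnitude 4.6893 rad/s.

4.69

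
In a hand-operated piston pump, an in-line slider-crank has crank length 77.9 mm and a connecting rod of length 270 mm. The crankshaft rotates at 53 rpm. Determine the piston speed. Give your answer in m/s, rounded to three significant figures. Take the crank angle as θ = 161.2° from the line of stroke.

0.101

ω = 2π·53/60 = 5.55 rad/s
For an in-line slider-crank, x = r cosθ + √(L² − r² sin²θ), so v = −rω sinθ·[1 + r cosθ/√(L² − r² sin²θ)].
With r = 0.0779 m, L = 0.27 m, θ = 161.2°: √(L² − r² sin²θ) = 0.26883 m.
v = −0.0779·5.55·0.32227·[1 + 0.0779·-0.94665/0.26883] = -0.10111 m/s.
|v| = 0.10111 m/s.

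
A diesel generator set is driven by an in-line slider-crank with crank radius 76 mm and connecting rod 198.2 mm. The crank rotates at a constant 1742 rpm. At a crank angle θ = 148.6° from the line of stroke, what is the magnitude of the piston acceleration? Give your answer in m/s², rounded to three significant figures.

1680

ω = 2π·1742/60 = 182.4 rad/s
x(θ) = r cosθ + √(L² − r² sin²θ); with ω constant, a = ω²·d²x/dθ².
d²x/dθ² = −r cosθ − r²(cos2θ)/√u − r⁴ sin²2θ/(4u^{3/2}),  u = L² − r² sin²θ = 0.0377153 m².
Substituting r = 0.076 m, L = 0.1982 m, θ = 148.6°: d²x/dθ² = +0.050374 m.
a = ω²·d²x/dθ² = (182.4)²·(+0.050374) = +1676.3 m/s²;  |a| = 1676.3 m/s².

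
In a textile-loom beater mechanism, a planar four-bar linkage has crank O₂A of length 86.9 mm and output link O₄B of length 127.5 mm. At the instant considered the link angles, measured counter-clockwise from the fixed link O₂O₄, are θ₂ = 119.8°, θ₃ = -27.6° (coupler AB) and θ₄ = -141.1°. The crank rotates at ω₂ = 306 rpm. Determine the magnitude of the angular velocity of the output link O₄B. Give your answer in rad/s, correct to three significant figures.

12.8

ω₂ = 32.04 rad/s (from 306 rpm).
Differentiating the loop-closure r₂e^{iθ₂}+r₃e^{iθ₃}=r₁+r₄e^{iθ₄} gives r₂ω₂e^{iθ₂}+r₃ω₃e^{iθ₃}=r₄ω₄e^{iθ₄}.
Eliminating the other unknown: ω₄ = r₂ω₂ sin(θ₂−θ₃) / [r₄ sin(θ₄−θ₃)].
Numerator sine = +0.53877; denominator sine = -0.91706.
Result = 0.0869·32.04·(+0.53877) / (0.1275·(-0.91706)) = -12.831 rad/s; magnitude 12.831 rad/s.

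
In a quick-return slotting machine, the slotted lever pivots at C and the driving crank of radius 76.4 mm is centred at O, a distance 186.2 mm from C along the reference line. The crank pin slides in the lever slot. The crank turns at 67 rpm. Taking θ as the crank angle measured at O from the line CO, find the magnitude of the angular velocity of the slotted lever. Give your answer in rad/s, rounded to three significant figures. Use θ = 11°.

2.03

ω = 7.016 rad/s (from 67 rpm).
Crank pin A relative to C: A = (d + r cosθ, r sinθ); lever angle φ = atan2(r sinθ, d + r cosθ).
Differentiating tanφ: φ̇ = rω(d cosθ + r)/(d² + r² + 2dr cosθ).
d² + r² + 2dr cosθ = |CA|² = 0.068436 m²;  d cosθ + r = +0.25918 m.
|ω_lever| = |0.0764·7.016·+0.25918| / 0.068436 = 2.0301 rad/s.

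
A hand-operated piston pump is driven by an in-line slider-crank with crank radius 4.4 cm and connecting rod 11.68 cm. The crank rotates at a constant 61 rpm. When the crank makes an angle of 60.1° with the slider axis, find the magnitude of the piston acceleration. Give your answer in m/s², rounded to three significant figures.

ω = 2π·61/60 = 6.388 rad/s
x(θ) = r cosθ + √(L² − r² sin²θ); with ω constant, a = ω²·d²x/dθ².
d²x/dθ² = −r cosθ − r²(cos2θ)/√u − r⁴ sin²2θ/(4u^{3/2}),  u = L² − r² sin²θ = 0.0121873 m².
Substituting r = 0.044 m, L = 0.1168 m, θ = 60.1°: d²x/dθ² = -0.013632 m.
a = ω²·d²x/dθ² = (6.388)²·(-0.013632) = -0.55627 m/s²;  |a| = 0.55627 m/s².

0.556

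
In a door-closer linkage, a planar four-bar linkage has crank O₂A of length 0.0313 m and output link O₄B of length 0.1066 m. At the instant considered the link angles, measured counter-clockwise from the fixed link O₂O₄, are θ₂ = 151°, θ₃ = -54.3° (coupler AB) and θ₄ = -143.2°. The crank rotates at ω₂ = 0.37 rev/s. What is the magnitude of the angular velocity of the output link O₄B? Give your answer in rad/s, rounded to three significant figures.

0.292

ω₂ = 2.325 rad/s (from 0.37 rev/s).
Differentiating the loop-closure r₂e^{iθ₂}+r₃e^{iθ₃}=r₁+r₄e^{iθ₄} gives r₂ω₂e^{iθ₂}+r₃ω₃e^{iθ₃}=r₄ω₄e^{iθ₄}.
Eliminating the other unknown: ω₄ = r₂ω₂ sin(θ₂−θ₃) / [r₄ sin(θ₄−θ₃)].
Numerator sine = -0.42736; denominator sine = -0.99982.
Result = 0.0313·2.325·(-0.42736) / (0.1066·(-0.99982)) = +0.29177 rad/s; magnitude 0.29177 rad/s.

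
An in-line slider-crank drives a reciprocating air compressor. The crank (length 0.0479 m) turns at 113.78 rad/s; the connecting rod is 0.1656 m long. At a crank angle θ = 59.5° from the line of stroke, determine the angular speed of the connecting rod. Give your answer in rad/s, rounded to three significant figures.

ω = 113.8 rad/s
The rod makes angle φ with the slider axis where L sinφ = r sinθ; differentiating, L cosφ·φ̇ = r ω cosθ.
L cosφ = √(L² − r² sin²θ) = 0.16037 m.
|ω_rod| = r ω |cosθ| / √(L² − r² sin²θ) = 0.0479·113.8·0.50754/0.16037 = 17.248 rad/s.

17.2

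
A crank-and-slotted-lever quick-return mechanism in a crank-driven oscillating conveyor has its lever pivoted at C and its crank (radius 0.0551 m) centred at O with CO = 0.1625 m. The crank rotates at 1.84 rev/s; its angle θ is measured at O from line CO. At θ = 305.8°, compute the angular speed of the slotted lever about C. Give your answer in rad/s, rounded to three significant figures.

ω = 11.56 rad/s (from 1.84 rev/s).
Crank pin A relative to C: A = (d + r cosθ, r sinθ); lever angle φ = atan2(r sinθ, d + r cosθ).
Differentiating tanφ: φ̇ = rω(d cosθ + r)/(d² + r² + 2dr cosθ).
d² + r² + 2dr cosθ = |CA|² = 0.0399174 m²;  d cosθ + r = +0.15016 m.
|ω_lever| = |0.0551·11.56·+0.15016| / 0.0399174 = 2.3962 rad/s.

2.40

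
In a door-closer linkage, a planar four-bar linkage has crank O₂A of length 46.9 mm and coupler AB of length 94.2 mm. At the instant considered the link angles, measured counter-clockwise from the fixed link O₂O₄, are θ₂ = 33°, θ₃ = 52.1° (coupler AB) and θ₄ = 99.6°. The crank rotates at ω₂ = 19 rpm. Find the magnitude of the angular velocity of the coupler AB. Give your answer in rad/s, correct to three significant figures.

1.23

ω₂ = 1.99 rad/s (from 19 rpm).
Differentiating the loop-closure r₂e^{iθ₂}+r₃e^{iθ₃}=r₁+r₄e^{iθ₄} gives r₂ω₂e^{iθ₂}+r₃ω₃e^{iθ₃}=r₄ω₄e^{iθ₄}.
Eliminating the other unknown: ω₃ = r₂ω₂ sin(θ₄−θ₂) / [r₃ sin(θ₃−θ₄)].
Numerator sine = +0.91775; denominator sine = -0.73728.
Result = 0.0469·1.99·(+0.91775) / (0.0942·(-0.73728)) = -1.2331 rad/s; magnitude 1.2331 rad/s.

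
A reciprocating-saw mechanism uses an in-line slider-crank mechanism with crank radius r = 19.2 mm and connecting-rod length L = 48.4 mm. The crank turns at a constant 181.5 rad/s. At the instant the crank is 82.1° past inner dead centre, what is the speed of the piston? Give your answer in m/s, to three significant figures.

3.66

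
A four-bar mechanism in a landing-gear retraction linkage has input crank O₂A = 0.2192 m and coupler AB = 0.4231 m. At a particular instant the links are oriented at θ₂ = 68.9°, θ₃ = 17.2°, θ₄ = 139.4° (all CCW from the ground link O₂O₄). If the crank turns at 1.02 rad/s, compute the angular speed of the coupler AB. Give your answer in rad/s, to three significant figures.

ω₂ = 1.02 rad/s
Differentiating the loop-closure r₂e^{iθ₂}+r₃e^{iθ₃}=r₁+r₄e^{iθ₄} gives r₂ω₂e^{iθ₂}+r₃ω₃e^{iθ₃}=r₄ω₄e^{iθ₄}.
Eliminating the other unknown: ω₃ = r₂ω₂ sin(θ₄−θ₂) / [r₃ sin(θ₃−θ₄)].
Numerator sine = +0.94264; denominator sine = -0.84619.
Result = 0.2192·1.02·(+0.94264) / (0.4231·(-0.84619)) = -0.58867 rad/s; magnitude 0.58867 rad/s.

0.589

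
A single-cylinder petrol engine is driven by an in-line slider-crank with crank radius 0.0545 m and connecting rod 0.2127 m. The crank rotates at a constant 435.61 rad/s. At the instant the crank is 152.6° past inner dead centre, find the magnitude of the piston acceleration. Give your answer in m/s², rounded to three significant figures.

ω = 435.6 rad/s
x(θ) = r cosθ + √(L² − r² sin²θ); with ω constant, a = ω²·d²x/dθ².
d²x/dθ² = −r cosθ − r²(cos2θ)/√u − r⁴ sin²2θ/(4u^{3/2}),  u = L² − r² sin²θ = 0.0446122 m².
Substituting r = 0.0545 m, L = 0.2127 m, θ = 152.6°: d²x/dθ² = +0.040124 m.
a = ω²·d²x/dθ² = (435.6)²·(+0.040124) = +7613.7 m/s²;  |a| = 7613.7 m/s².

7610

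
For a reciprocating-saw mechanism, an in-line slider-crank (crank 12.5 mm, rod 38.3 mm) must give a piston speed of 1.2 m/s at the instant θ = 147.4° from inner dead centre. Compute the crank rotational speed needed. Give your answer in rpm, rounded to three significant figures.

For an in-line slider-crank, |v_piston| = rω|sinθ|·[1 + r cosθ/√(L² − r² sin²θ)].
With r = 0.0125 m, L = 0.0383 m, θ = 147.4°: the bracketed kinematic factor |dx/dθ| = 0.0048536 m.
ω = v/|dx/dθ| = 1.2/0.0048536 = 247.24 rad/s.
N = 60ω/(2π) = 2360.9 rpm.

2360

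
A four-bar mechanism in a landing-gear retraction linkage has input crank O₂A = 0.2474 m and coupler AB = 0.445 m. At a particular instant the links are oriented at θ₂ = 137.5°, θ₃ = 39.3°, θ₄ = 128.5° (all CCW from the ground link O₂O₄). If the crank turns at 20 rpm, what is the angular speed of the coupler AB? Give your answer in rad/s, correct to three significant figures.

ω₂ = 2.094 rad/s (from 20 rpm).
Differentiating the loop-closure r₂e^{iθ₂}+r₃e^{iθ₃}=r₁+r₄e^{iθ₄} gives r₂ω₂e^{iθ₂}+r₃ω₃e^{iθ₃}=r₄ω₄e^{iθ₄}.
Eliminating the other unknown: ω₃ = r₂ω₂ sin(θ₄−θ₂) / [r₃ sin(θ₃−θ₄)].
Numerator sine = -0.15643; denominator sine = -0.99990.
Result = 0.2474·2.094·(-0.15643) / (0.445·(-0.99990)) = +0.18217 rad/s; magnitude 0.18217 rad/s.

0.182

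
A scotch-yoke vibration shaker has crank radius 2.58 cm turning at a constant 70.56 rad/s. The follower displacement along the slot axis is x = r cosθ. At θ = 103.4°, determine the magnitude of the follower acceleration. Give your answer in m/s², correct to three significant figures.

ω = 70.56 rad/s
x = r cosθ ⇒ ẍ = −rω² cosθ (ω constant).
|a| = rω²|cosθ| = 0.0258·(70.56)²·|cos 103.4°| = 29.768 m/s².

29.8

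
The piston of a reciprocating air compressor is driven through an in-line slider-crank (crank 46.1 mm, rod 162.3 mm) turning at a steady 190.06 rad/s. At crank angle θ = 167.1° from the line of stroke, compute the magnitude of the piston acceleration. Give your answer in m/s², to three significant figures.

1190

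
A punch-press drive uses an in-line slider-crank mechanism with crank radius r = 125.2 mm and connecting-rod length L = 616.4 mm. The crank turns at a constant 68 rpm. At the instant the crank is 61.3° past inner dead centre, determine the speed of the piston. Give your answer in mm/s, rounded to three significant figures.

860

ω = 2π·68/60 = 7.121 rad/s
For an in-line slider-crank, x = r cosθ + √(L² − r² sin²θ), so v = −rω sinθ·[1 + r cosθ/√(L² − r² sin²θ)].
With r = 0.1252 m, L = 0.6164 m, θ = 61.3°: √(L² − r² sin²θ) = 0.60654 m.
v = −0.1252·7.121·0.87715·[1 + 0.1252·0.48022/0.60654] = -0.85953 m/s.
|v| = 0.85953 m/s = 859.53 mm/s.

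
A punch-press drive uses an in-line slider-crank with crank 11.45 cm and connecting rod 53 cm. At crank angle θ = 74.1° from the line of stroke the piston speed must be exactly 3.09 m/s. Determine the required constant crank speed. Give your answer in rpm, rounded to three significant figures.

253

For an in-line slider-crank, |v_piston| = rω|sinθ|·[1 + r cosθ/√(L² − r² sin²θ)].
With r = 0.1145 m, L = 0.53 m, θ = 74.1°: the bracketed kinematic factor |dx/dθ| = 0.11678 m.
ω = v/|dx/dθ| = 3.09/0.11678 = 26.459 rad/s.
N = 60ω/(2π) = 252.67 rpm.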